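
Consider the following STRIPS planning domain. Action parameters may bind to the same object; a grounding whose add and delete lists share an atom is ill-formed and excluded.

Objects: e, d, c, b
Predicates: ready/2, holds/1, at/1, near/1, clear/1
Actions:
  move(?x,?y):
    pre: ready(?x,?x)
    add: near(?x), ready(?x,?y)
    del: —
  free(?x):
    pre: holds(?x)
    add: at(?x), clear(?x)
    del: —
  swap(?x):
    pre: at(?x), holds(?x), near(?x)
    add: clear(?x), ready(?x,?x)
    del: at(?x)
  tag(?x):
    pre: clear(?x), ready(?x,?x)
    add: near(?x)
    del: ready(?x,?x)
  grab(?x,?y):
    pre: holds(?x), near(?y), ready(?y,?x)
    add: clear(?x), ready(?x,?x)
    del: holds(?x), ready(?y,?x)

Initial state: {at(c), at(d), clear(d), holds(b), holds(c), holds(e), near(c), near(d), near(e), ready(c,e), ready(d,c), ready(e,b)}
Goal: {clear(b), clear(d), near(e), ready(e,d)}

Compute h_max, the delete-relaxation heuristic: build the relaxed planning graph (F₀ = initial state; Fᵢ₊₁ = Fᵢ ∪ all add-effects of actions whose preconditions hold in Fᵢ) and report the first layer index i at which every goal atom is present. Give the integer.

F0 = init (12 atoms)
F1 = F0 ∪ {at(b), at(e), clear(b), clear(c), clear(e), ready(b,b), ready(c,c), ready(e,e)}  (20 atoms)
F2 = F1 ∪ {near(b), ready(b,c), ready(b,d), ready(b,e), ready(c,b), ready(c,d), ready(e,c), ready(e,d)}  (28 atoms)
goal ⊆ F2  ⇒  h_max = 2

2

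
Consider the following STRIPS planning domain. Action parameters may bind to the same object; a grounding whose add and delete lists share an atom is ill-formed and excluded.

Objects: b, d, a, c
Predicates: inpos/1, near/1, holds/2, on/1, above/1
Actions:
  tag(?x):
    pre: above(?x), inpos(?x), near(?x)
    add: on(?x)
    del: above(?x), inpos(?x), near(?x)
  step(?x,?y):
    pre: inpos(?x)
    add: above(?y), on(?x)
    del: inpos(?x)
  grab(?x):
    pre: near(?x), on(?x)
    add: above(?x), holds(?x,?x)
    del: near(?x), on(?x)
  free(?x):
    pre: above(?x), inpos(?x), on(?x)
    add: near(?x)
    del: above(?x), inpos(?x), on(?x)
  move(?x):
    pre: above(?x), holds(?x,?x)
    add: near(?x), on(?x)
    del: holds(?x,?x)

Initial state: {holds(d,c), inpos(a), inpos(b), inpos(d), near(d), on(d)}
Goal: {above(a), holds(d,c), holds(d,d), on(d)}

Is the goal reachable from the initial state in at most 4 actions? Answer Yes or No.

1. grab(d)  →  {above(d), holds(d,c), holds(d,d), inpos(a), inpos(b), inpos(d)}
2. step(d,a)  →  {above(a), above(d), holds(d,c), holds(d,d), inpos(a), inpos(b), on(d)}
optimal plan length = 2; 2 ≤ 4

Yes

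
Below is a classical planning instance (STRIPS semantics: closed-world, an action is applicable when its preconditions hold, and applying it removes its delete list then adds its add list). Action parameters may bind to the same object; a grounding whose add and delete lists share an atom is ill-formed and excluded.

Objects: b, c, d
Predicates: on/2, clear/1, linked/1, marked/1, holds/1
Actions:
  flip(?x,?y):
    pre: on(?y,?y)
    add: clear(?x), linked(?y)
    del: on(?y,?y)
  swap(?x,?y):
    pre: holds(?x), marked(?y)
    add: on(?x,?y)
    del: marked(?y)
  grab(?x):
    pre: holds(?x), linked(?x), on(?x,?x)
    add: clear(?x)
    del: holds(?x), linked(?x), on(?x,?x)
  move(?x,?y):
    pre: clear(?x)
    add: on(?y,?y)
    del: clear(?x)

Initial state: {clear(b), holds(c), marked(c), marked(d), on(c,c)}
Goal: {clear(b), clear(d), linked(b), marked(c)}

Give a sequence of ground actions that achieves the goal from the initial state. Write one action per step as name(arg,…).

flip(c,c); move(c,b); flip(d,b)

1. flip(c,c)  →  {clear(b), clear(c), holds(c), linked(c), marked(c), marked(d)}
2. move(c,b)  →  {clear(b), holds(c), linked(c), marked(c), marked(d), on(b,b)}
3. flip(d,b)  →  {clear(b), clear(d), holds(c), linked(b), linked(c), marked(c), marked(d)}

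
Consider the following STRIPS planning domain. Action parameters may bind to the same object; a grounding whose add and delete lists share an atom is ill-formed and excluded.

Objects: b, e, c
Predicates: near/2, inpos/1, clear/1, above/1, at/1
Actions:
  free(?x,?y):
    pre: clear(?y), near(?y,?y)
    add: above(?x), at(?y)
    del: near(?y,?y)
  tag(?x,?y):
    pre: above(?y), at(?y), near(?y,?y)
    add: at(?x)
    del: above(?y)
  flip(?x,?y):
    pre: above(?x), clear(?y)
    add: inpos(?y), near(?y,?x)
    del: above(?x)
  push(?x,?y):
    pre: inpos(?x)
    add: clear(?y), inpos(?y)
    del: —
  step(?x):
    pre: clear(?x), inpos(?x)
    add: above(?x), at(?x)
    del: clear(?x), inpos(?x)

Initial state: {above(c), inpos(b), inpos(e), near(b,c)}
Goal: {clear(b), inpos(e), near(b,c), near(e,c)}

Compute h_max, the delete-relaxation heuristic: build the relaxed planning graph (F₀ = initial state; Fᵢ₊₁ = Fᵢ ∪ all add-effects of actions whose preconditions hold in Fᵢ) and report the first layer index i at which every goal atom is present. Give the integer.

2

F0 = init (4 atoms)
F1 = F0 ∪ {clear(b), clear(c), clear(e), inpos(c)}  (8 atoms)
F2 = F1 ∪ {above(b), above(e), at(b), at(c), at(e), near(c,c), near(e,c)}  (15 atoms)
goal ⊆ F2  ⇒  h_max = 2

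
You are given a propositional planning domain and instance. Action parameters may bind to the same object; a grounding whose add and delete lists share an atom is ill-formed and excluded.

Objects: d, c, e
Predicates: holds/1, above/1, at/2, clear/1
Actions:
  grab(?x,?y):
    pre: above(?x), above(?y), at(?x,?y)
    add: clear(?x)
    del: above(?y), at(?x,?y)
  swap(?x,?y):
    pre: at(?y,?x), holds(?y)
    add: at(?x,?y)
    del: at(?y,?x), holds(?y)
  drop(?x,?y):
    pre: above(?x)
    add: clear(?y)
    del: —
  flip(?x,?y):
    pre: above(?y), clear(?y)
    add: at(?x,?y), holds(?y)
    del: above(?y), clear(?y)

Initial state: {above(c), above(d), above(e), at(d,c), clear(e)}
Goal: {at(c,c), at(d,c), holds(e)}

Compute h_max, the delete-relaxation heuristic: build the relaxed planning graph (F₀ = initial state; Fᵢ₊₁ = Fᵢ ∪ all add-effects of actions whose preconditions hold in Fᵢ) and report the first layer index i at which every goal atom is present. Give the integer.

2

F0 = init (5 atoms)
F1 = F0 ∪ {at(c,e), at(d,e), at(e,e), clear(c), clear(d), holds(e)}  (11 atoms)
F2 = F1 ∪ {at(c,c), at(c,d), at(d,d), at(e,c), at(e,d), holds(c), holds(d)}  (18 atoms)
goal ⊆ F2  ⇒  h_max = 2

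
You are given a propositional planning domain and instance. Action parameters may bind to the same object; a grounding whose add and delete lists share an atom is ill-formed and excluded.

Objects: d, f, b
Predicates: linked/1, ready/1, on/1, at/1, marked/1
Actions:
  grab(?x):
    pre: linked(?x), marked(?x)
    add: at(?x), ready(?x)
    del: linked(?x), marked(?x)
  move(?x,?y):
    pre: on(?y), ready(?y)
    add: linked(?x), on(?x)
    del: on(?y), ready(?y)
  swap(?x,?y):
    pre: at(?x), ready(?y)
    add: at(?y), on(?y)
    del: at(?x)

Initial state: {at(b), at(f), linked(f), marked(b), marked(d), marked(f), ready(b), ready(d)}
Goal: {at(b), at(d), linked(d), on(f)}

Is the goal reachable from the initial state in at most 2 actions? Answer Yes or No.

1. swap(b,d)  →  {at(d), at(f), linked(f), marked(b), marked(d), marked(f), on(d), ready(b), ready(d)}
2. move(f,d)  →  {at(d), at(f), linked(f), marked(b), marked(d), marked(f), on(f), ready(b)}
3. swap(f,b)  →  {at(b), at(d), linked(f), marked(b), marked(d), marked(f), on(b), on(f), ready(b)}
4. move(d,b)  →  {at(b), at(d), linked(d), linked(f), marked(b), marked(d), marked(f), on(d), on(f)}
optimal plan length = 4; 4 > 2

No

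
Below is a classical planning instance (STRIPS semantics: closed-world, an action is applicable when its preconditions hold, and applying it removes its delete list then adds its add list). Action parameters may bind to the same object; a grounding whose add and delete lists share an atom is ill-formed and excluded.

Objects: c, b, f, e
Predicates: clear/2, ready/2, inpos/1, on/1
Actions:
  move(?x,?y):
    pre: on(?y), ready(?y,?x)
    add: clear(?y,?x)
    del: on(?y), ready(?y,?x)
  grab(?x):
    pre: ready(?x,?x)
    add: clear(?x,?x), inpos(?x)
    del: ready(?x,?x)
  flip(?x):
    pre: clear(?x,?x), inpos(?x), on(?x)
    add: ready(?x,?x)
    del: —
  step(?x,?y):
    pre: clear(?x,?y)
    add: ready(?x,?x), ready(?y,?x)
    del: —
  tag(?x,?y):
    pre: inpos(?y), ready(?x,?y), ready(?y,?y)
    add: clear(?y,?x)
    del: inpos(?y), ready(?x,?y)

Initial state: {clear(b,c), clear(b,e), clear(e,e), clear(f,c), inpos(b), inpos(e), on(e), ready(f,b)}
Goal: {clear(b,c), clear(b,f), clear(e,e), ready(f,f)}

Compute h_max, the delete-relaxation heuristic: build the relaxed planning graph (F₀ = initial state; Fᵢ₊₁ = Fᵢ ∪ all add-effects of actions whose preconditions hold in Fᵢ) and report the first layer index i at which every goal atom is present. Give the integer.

F0 = init (8 atoms)
F1 = F0 ∪ {ready(b,b), ready(c,b), ready(c,f), ready(e,b), ready(e,e), ready(f,f)}  (14 atoms)
F2 = F1 ∪ {clear(b,b), clear(b,f), clear(e,b), clear(f,f), inpos(f)}  (19 atoms)
goal ⊆ F2  ⇒  h_max = 2

2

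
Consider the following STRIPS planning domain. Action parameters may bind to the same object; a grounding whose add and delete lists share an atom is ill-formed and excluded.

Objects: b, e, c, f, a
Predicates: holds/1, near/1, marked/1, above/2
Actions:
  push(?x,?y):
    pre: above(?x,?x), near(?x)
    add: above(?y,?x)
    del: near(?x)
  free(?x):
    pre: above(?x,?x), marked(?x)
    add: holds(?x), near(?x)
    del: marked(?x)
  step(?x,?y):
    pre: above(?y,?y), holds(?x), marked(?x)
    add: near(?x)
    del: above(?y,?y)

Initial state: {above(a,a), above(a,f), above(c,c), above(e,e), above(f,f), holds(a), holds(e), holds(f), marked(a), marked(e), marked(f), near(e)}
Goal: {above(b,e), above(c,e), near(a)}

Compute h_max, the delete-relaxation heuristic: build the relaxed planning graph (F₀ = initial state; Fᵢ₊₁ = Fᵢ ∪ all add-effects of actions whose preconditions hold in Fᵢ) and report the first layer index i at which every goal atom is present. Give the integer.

F0 = init (12 atoms)
F1 = F0 ∪ {above(a,e), above(b,e), above(c,e), above(f,e), near(a), near(f)}  (18 atoms)
goal ⊆ F1  ⇒  h_max = 1

1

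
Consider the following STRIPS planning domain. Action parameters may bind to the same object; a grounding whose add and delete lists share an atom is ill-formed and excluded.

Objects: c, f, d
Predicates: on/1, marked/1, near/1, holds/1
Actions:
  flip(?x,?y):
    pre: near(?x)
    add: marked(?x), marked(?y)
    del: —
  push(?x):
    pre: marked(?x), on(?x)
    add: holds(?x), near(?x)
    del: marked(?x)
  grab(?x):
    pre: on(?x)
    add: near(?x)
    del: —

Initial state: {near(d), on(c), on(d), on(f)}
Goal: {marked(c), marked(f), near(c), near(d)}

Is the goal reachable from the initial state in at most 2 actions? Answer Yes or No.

1. grab(c)  →  {near(c), near(d), on(c), on(d), on(f)}
2. flip(c,f)  →  {marked(c), marked(f), near(c), near(d), on(c), on(d), on(f)}
optimal plan length = 2; 2 ≤ 2

Yes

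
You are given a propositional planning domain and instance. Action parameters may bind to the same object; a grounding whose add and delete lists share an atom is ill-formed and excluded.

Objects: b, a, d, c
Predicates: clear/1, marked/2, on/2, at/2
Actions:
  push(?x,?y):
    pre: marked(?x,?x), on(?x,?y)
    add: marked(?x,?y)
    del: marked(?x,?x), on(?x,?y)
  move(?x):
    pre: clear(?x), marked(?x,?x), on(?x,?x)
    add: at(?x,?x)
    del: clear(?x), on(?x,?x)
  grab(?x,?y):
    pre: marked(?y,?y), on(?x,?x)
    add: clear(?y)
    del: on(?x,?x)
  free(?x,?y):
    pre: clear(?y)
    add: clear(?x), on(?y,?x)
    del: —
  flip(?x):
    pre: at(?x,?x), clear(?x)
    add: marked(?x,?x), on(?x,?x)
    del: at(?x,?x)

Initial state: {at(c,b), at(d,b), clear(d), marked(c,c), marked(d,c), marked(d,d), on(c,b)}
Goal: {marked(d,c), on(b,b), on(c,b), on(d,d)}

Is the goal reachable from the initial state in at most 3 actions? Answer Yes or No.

Yes

1. free(b,d)  →  {at(c,b), at(d,b), clear(b), clear(d), marked(c,c), marked(d,c), marked(d,d), on(c,b), on(d,b)}
2. free(b,b)  →  {at(c,b), at(d,b), clear(b), clear(d), marked(c,c), marked(d,c), marked(d,d), on(b,b), on(c,b), on(d,b)}
3. free(d,d)  →  {at(c,b), at(d,b), clear(b), clear(d), marked(c,c), marked(d,c), marked(d,d), on(b,b), on(c,b), on(d,b), on(d,d)}
optimal plan length = 3; 3 ≤ 3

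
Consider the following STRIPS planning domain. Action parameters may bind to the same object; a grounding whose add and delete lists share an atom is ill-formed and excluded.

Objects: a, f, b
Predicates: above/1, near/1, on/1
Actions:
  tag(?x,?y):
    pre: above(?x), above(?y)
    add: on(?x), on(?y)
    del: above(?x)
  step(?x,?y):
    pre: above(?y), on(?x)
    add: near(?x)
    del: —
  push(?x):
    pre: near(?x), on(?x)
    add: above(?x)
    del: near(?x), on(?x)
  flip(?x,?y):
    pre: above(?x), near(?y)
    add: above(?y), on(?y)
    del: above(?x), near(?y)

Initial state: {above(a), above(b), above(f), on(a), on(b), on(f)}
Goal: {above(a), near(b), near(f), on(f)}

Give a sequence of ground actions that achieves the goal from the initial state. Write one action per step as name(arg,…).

step(f,a); step(b,a)

1. step(f,a)  →  {above(a), above(b), above(f), near(f), on(a), on(b), on(f)}
2. step(b,a)  →  {above(a), above(b), above(f), near(b), near(f), on(a), on(b), on(f)}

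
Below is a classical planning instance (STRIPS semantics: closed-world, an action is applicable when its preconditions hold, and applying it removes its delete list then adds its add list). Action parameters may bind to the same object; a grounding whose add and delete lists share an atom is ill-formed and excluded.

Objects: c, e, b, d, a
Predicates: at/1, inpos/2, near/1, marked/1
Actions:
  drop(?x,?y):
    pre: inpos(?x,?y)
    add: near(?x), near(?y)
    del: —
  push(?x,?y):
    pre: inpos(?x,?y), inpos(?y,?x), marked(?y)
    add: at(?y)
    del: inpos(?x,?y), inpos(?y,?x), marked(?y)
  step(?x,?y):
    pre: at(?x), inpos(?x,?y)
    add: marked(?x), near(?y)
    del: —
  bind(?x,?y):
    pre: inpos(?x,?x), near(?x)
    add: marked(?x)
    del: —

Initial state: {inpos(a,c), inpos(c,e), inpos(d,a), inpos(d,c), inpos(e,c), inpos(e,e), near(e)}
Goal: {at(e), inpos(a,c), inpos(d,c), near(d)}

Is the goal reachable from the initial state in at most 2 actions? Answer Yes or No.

No

1. drop(d,c)  →  {inpos(a,c), inpos(c,e), inpos(d,a), inpos(d,c), inpos(e,c), inpos(e,e), near(c), near(d), near(e)}
2. bind(e,c)  →  {inpos(a,c), inpos(c,e), inpos(d,a), inpos(d,c), inpos(e,c), inpos(e,e), marked(e), near(c), near(d), near(e)}
3. push(c,e)  →  {at(e), inpos(a,c), inpos(d,a), inpos(d,c), inpos(e,e), near(c), near(d), near(e)}
optimal plan length = 3; 3 > 2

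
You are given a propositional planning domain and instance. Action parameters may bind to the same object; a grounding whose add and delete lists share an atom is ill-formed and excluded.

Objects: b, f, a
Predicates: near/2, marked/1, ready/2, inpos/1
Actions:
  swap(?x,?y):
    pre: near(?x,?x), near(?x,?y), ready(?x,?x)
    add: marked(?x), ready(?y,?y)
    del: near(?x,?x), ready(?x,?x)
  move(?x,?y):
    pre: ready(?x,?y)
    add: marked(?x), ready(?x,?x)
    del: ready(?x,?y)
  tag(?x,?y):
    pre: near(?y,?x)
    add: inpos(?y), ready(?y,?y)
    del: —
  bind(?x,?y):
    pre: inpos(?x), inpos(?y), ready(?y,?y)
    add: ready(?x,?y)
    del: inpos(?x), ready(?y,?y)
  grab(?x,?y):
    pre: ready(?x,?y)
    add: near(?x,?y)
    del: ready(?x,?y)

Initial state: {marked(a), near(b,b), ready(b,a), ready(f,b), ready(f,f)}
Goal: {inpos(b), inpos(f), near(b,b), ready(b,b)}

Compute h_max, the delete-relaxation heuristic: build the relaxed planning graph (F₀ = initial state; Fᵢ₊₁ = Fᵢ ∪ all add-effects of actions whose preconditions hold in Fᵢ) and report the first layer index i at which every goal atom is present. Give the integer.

F0 = init (5 atoms)
F1 = F0 ∪ {inpos(b), marked(b), marked(f), near(b,a), near(f,b), near(f,f), ready(b,b)}  (12 atoms)
F2 = F1 ∪ {inpos(f), ready(a,a)}  (14 atoms)
goal ⊆ F2  ⇒  h_max = 2

2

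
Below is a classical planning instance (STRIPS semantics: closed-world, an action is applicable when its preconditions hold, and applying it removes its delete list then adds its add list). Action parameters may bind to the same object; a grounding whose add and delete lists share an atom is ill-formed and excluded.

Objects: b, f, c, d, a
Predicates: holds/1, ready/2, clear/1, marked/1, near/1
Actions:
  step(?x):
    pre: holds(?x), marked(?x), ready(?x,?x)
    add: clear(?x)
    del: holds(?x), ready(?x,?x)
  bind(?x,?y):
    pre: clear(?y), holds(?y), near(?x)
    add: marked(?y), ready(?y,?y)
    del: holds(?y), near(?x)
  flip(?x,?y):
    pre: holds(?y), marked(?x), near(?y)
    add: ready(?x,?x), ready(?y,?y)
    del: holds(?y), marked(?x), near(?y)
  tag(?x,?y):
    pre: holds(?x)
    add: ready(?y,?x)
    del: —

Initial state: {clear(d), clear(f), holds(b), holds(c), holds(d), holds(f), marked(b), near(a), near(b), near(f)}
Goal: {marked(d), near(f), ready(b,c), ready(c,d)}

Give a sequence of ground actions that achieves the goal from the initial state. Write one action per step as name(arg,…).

1. tag(c,b)  →  {clear(d), clear(f), holds(b), holds(c), holds(d), holds(f), marked(b), near(a), near(b), near(f), ready(b,c)}
2. tag(d,c)  →  {clear(d), clear(f), holds(b), holds(c), holds(d), holds(f), marked(b), near(a), near(b), near(f), ready(b,c), ready(c,d)}
3. bind(b,d)  →  {clear(d), clear(f), holds(b), holds(c), holds(f), marked(b), marked(d), near(a), near(f), ready(b,c), ready(c,d), ready(d,d)}

tag(c,b); tag(d,c); bind(b,d)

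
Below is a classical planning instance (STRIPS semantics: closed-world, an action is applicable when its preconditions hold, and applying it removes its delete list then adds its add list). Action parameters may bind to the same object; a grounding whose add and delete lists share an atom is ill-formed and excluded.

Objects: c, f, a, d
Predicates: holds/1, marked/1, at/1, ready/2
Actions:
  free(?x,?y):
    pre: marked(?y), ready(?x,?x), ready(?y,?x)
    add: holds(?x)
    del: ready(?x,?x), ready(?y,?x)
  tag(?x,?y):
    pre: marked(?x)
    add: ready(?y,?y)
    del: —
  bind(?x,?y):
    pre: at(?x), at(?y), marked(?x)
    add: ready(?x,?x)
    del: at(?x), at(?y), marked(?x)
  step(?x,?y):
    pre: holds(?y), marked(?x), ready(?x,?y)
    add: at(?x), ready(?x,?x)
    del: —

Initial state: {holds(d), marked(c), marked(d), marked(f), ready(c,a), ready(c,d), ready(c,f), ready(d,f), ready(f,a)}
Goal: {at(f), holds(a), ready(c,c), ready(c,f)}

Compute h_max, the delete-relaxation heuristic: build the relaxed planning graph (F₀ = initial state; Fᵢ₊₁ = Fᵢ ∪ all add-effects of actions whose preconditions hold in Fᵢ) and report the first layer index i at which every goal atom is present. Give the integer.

F0 = init (9 atoms)
F1 = F0 ∪ {at(c), ready(a,a), ready(c,c), ready(d,d), ready(f,f)}  (14 atoms)
F2 = F1 ∪ {at(d), holds(a), holds(c), holds(f)}  (18 atoms)
F3 = F2 ∪ {at(f)}  (19 atoms)
goal ⊆ F3  ⇒  h_max = 3

3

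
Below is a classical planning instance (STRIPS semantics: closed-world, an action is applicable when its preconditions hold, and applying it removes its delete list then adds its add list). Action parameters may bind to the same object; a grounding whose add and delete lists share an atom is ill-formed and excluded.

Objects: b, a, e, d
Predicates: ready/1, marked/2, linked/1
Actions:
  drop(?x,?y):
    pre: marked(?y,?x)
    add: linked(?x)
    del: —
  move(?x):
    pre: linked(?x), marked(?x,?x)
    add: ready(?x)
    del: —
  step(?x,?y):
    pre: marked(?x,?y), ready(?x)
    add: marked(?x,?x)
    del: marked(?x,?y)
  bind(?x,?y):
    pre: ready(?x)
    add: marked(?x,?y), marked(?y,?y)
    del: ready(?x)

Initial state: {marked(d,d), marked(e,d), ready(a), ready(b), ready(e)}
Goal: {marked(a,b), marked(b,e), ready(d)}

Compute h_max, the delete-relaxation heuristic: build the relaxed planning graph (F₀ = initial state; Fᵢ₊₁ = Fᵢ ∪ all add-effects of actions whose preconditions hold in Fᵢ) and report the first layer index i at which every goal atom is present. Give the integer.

2

F0 = init (5 atoms)
F1 = F0 ∪ {linked(d), marked(a,a), marked(a,b), marked(a,d), marked(a,e), marked(b,a), marked(b,b), marked(b,d), marked(b,e), marked(e,a), marked(e,b), marked(e,e)}  (17 atoms)
F2 = F1 ∪ {linked(a), linked(b), linked(e), ready(d)}  (21 atoms)
goal ⊆ F2  ⇒  h_max = 2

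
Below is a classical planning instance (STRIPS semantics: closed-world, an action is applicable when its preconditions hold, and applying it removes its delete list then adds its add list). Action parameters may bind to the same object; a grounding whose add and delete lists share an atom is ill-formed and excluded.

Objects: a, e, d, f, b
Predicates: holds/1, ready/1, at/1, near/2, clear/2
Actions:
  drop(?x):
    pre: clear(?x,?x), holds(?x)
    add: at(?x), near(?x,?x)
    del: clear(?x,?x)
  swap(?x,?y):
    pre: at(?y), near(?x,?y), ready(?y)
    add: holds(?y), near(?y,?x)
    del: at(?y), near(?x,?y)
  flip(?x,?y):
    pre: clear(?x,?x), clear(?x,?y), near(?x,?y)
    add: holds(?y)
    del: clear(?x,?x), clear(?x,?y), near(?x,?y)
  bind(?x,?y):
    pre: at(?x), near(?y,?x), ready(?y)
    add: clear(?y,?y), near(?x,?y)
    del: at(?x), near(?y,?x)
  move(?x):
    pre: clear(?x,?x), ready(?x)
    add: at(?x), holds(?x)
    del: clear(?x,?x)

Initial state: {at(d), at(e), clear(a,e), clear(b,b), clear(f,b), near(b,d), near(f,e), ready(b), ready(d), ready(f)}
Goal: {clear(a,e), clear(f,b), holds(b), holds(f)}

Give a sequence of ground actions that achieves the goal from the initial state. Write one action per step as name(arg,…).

1. bind(e,f)  →  {at(d), clear(a,e), clear(b,b), clear(f,b), clear(f,f), near(b,d), near(e,f), ready(b), ready(d), ready(f)}
2. move(f)  →  {at(d), at(f), clear(a,e), clear(b,b), clear(f,b), holds(f), near(b,d), near(e,f), ready(b), ready(d), ready(f)}
3. move(b)  →  {at(b), at(d), at(f), clear(a,e), clear(f,b), holds(b), holds(f), near(b,d), near(e,f), ready(b), ready(d), ready(f)}

bind(e,f); move(f); move(b)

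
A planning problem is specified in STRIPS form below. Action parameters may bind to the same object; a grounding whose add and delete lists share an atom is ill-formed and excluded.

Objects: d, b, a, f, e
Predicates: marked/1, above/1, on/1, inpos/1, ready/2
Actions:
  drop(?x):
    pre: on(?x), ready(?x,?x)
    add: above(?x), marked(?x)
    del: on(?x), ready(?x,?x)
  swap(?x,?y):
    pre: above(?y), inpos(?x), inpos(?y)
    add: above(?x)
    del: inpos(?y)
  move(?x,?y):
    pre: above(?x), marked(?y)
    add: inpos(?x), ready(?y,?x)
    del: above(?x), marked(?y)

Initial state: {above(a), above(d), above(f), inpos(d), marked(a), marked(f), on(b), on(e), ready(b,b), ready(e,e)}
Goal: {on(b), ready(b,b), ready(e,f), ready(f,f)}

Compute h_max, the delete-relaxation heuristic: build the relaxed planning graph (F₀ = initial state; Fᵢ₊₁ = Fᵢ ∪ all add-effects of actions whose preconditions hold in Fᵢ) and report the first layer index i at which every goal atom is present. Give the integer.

2

F0 = init (10 atoms)
F1 = F0 ∪ {above(b), above(e), inpos(a), inpos(f), marked(b), marked(e), ready(a,a), ready(a,d), ready(a,f), ready(f,a), ready(f,d), ready(f,f)}  (22 atoms)
F2 = F1 ∪ {inpos(b), inpos(e), ready(a,b), ready(a,e), ready(b,a), ready(b,d), ready(b,e), ready(b,f), ready(e,a), ready(e,b), ready(e,d), ready(e,f), ready(f,b), ready(f,e)}  (36 atoms)
goal ⊆ F2  ⇒  h_max = 2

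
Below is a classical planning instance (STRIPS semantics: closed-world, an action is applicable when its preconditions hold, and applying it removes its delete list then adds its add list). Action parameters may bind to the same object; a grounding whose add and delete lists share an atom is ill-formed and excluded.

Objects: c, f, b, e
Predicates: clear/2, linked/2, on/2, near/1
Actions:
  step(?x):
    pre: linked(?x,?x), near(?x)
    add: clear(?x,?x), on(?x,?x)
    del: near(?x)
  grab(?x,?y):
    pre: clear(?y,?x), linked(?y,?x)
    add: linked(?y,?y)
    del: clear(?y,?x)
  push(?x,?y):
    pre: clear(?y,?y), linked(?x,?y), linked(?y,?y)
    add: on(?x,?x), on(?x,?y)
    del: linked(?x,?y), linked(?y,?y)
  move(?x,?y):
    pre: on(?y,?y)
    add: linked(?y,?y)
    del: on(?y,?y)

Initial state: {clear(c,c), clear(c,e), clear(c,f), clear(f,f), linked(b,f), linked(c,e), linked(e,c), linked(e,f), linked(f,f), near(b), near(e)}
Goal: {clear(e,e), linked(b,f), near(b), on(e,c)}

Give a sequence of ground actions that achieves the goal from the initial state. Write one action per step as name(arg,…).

1. grab(e,c)  →  {clear(c,c), clear(c,f), clear(f,f), linked(b,f), linked(c,c), linked(c,e), linked(e,c), linked(e,f), linked(f,f), near(b), near(e)}
2. push(e,c)  →  {clear(c,c), clear(c,f), clear(f,f), linked(b,f), linked(c,e), linked(e,f), linked(f,f), near(b), near(e), on(e,c), on(e,e)}
3. move(c,e)  →  {clear(c,c), clear(c,f), clear(f,f), linked(b,f), linked(c,e), linked(e,e), linked(e,f), linked(f,f), near(b), near(e), on(e,c)}
4. step(e)  →  {clear(c,c), clear(c,f), clear(e,e), clear(f,f), linked(b,f), linked(c,e), linked(e,e), linked(e,f), linked(f,f), near(b), on(e,c), on(e,e)}

grab(e,c); push(e,c); move(c,e); step(e)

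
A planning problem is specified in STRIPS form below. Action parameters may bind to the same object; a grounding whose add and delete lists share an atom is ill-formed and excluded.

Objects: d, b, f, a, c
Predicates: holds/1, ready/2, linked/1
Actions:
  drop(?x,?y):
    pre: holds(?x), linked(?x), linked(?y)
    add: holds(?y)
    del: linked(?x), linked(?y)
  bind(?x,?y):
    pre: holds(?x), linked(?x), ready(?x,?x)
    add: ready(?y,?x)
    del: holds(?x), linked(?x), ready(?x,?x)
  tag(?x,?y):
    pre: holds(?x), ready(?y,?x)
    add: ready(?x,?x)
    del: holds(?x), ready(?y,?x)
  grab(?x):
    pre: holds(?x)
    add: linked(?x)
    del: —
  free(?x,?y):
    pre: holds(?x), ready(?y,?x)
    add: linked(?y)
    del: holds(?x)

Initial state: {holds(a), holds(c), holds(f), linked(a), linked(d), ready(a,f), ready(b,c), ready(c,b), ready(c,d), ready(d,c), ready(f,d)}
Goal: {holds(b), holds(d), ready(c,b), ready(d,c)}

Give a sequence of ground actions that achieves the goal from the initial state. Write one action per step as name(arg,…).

1. drop(a,d)  →  {holds(a), holds(c), holds(d), holds(f), ready(a,f), ready(b,c), ready(c,b), ready(c,d), ready(d,c), ready(f,d)}
2. grab(d)  →  {holds(a), holds(c), holds(d), holds(f), linked(d), ready(a,f), ready(b,c), ready(c,b), ready(c,d), ready(d,c), ready(f,d)}
3. free(c,b)  →  {holds(a), holds(d), holds(f), linked(b), linked(d), ready(a,f), ready(b,c), ready(c,b), ready(c,d), ready(d,c), ready(f,d)}
4. drop(d,b)  →  {holds(a), holds(b), holds(d), holds(f), ready(a,f), ready(b,c), ready(c,b), ready(c,d), ready(d,c), ready(f,d)}

drop(a,d); grab(d); free(c,b); drop(d,b)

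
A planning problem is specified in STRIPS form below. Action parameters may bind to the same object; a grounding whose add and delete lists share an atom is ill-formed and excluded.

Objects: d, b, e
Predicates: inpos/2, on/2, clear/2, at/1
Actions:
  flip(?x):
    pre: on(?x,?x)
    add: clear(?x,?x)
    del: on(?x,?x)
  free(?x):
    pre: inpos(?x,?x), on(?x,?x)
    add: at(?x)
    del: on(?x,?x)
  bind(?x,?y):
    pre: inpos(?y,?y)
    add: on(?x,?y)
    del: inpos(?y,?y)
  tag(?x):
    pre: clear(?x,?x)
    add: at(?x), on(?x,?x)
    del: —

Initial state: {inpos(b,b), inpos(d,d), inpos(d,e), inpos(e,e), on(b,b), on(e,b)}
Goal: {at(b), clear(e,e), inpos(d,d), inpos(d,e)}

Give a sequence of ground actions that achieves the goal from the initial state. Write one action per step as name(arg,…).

1. free(b)  →  {at(b), inpos(b,b), inpos(d,d), inpos(d,e), inpos(e,e), on(e,b)}
2. bind(e,e)  →  {at(b), inpos(b,b), inpos(d,d), inpos(d,e), on(e,b), on(e,e)}
3. flip(e)  →  {at(b), clear(e,e), inpos(b,b), inpos(d,d), inpos(d,e), on(e,b)}

free(b); bind(e,e); flip(e)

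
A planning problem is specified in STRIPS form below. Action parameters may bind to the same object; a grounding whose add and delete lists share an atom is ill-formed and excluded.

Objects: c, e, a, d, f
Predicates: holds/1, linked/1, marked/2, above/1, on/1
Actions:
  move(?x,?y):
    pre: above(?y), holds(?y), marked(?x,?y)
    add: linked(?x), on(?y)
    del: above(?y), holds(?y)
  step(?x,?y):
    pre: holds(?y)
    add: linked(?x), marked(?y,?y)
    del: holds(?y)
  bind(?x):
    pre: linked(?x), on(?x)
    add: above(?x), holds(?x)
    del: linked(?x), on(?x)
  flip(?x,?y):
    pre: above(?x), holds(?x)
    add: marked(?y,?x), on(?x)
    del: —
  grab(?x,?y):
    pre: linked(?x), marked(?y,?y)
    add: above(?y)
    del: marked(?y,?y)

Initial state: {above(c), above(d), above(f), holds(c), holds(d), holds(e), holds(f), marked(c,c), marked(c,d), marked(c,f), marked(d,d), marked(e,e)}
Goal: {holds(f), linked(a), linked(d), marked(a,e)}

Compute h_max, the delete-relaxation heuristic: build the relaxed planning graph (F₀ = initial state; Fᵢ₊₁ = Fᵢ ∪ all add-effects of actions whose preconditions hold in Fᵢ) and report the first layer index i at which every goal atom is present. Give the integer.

3

F0 = init (12 atoms)
F1 = F0 ∪ {linked(a), linked(c), linked(d), linked(e), linked(f), marked(a,c), marked(a,d), marked(a,f), marked(d,c), marked(d,f), marked(e,c), marked(e,d), marked(e,f), marked(f,c), marked(f,d), marked(f,f), on(c), on(d), on(f)}  (31 atoms)
F2 = F1 ∪ {above(e)}  (32 atoms)
F3 = F2 ∪ {marked(a,e), marked(c,e), marked(d,e), marked(f,e), on(e)}  (37 atoms)
goal ⊆ F3  ⇒  h_max = 3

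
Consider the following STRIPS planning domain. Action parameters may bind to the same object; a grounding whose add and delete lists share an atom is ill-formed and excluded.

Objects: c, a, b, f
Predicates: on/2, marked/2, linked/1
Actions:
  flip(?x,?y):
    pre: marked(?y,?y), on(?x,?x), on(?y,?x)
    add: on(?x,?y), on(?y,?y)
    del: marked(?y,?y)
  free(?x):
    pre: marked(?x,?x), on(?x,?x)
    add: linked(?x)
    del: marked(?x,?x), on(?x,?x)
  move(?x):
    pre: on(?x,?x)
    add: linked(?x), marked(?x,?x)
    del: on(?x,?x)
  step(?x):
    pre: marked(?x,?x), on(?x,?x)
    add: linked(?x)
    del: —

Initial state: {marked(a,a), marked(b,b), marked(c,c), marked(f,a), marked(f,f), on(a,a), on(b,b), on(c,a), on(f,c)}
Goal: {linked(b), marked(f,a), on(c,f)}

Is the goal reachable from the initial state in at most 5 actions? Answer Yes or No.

1. flip(a,c)  →  {marked(a,a), marked(b,b), marked(f,a), marked(f,f), on(a,a), on(a,c), on(b,b), on(c,a), on(c,c), on(f,c)}
2. flip(c,f)  →  {marked(a,a), marked(b,b), marked(f,a), on(a,a), on(a,c), on(b,b), on(c,a), on(c,c), on(c,f), on(f,c), on(f,f)}
3. free(b)  →  {linked(b), marked(a,a), marked(f,a), on(a,a), on(a,c), on(c,a), on(c,c), on(c,f), on(f,c), on(f,f)}
optimal plan length = 3; 3 ≤ 5

Yes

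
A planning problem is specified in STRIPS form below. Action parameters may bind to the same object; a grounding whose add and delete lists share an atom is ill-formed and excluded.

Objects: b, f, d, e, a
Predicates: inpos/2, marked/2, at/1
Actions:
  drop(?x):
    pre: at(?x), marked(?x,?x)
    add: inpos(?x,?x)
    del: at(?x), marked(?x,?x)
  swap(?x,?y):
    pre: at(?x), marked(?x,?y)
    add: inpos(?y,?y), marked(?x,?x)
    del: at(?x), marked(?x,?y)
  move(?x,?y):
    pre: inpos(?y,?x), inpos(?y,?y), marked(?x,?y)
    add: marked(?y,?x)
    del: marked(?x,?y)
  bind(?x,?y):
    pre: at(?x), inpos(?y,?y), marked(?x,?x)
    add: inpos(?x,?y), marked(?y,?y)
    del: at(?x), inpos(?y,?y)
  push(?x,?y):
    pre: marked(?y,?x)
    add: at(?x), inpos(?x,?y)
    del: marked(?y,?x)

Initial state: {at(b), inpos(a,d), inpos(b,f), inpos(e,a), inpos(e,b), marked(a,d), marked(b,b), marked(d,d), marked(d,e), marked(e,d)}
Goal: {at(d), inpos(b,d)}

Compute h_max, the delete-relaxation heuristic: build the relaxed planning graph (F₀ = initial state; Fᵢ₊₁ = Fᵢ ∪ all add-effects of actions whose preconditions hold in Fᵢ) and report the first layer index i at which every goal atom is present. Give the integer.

F0 = init (10 atoms)
F1 = F0 ∪ {at(d), at(e), inpos(b,b), inpos(d,a), inpos(d,d), inpos(d,e), inpos(e,d)}  (17 atoms)
F2 = F1 ∪ {inpos(b,d), inpos(d,b), inpos(e,e), marked(d,a), marked(e,e)}  (22 atoms)
goal ⊆ F2  ⇒  h_max = 2

2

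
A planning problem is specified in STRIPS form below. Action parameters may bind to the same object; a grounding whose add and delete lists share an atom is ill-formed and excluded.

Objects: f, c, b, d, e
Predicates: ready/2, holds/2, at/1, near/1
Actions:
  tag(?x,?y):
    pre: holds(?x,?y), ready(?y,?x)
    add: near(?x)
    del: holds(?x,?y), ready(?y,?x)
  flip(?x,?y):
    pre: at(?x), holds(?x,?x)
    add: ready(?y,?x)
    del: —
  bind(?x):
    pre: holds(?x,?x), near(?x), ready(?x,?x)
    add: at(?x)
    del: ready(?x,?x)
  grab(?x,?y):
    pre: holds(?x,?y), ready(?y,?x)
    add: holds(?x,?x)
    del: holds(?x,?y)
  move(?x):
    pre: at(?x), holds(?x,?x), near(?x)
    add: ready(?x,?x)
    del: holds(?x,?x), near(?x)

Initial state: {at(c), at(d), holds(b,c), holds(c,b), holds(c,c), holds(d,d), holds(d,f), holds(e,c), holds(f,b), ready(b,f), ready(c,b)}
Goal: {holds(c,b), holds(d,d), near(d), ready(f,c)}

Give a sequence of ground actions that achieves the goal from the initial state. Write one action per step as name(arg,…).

flip(c,f); flip(d,f); tag(d,f)

1. flip(c,f)  →  {at(c), at(d), holds(b,c), holds(c,b), holds(c,c), holds(d,d), holds(d,f), holds(e,c), holds(f,b), ready(b,f), ready(c,b), ready(f,c)}
2. flip(d,f)  →  {at(c), at(d), holds(b,c), holds(c,b), holds(c,c), holds(d,d), holds(d,f), holds(e,c), holds(f,b), ready(b,f), ready(c,b), ready(f,c), ready(f,d)}
3. tag(d,f)  →  {at(c), at(d), holds(b,c), holds(c,b), holds(c,c), holds(d,d), holds(e,c), holds(f,b), near(d), ready(b,f), ready(c,b), ready(f,c)}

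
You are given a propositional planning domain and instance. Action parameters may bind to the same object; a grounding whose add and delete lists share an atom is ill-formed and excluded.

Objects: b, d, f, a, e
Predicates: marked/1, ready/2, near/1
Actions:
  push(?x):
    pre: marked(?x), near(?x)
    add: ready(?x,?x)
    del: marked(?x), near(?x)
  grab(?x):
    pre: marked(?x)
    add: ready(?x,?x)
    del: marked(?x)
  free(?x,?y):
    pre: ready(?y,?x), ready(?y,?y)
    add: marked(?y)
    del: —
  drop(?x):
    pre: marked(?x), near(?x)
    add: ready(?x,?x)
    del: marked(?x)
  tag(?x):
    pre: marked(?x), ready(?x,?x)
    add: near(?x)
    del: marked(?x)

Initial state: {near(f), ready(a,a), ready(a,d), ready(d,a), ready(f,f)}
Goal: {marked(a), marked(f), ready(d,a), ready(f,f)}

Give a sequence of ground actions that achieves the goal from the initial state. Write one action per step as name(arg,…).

free(d,a); free(f,f)

1. free(d,a)  →  {marked(a), near(f), ready(a,a), ready(a,d), ready(d,a), ready(f,f)}
2. free(f,f)  →  {marked(a), marked(f), near(f), ready(a,a), ready(a,d), ready(d,a), ready(f,f)}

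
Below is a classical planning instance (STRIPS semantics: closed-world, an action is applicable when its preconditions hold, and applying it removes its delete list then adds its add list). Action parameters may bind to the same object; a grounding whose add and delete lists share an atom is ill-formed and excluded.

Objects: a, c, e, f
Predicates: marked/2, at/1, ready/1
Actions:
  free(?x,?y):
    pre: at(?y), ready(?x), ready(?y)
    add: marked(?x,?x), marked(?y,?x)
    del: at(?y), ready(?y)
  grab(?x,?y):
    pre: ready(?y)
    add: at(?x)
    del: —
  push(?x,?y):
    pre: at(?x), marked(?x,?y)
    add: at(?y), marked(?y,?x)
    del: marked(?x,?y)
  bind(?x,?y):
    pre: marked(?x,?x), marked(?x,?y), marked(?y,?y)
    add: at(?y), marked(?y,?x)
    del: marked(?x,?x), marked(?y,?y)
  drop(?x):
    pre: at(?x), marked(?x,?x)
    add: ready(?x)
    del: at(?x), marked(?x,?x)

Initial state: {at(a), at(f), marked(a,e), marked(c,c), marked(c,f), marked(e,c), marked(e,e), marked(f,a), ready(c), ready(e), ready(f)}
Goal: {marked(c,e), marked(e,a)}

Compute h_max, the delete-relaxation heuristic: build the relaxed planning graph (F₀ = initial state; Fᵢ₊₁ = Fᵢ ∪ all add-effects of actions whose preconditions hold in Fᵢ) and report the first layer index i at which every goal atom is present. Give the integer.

F0 = init (11 atoms)
F1 = F0 ∪ {at(c), at(e), marked(a,f), marked(c,e), marked(e,a), marked(f,c), marked(f,e), marked(f,f)}  (19 atoms)
goal ⊆ F1  ⇒  h_max = 1

1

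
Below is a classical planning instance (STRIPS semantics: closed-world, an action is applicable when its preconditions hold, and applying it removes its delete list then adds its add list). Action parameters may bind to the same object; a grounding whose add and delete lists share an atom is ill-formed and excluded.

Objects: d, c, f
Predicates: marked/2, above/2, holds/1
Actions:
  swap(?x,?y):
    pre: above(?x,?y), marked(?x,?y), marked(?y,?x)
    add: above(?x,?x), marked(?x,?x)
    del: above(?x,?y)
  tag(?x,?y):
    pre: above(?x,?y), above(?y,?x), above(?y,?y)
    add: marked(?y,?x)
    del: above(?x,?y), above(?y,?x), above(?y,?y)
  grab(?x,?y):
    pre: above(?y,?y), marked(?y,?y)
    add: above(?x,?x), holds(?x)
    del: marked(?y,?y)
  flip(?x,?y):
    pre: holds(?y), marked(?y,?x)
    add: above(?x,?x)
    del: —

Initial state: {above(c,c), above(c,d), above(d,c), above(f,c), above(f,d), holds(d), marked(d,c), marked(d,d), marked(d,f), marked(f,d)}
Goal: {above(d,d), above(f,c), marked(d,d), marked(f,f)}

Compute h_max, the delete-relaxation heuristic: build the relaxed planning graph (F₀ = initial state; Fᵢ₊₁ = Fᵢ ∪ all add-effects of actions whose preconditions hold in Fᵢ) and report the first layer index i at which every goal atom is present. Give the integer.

1

F0 = init (10 atoms)
F1 = F0 ∪ {above(d,d), above(f,f), marked(c,c), marked(c,d), marked(f,f)}  (15 atoms)
goal ⊆ F1  ⇒  h_max = 1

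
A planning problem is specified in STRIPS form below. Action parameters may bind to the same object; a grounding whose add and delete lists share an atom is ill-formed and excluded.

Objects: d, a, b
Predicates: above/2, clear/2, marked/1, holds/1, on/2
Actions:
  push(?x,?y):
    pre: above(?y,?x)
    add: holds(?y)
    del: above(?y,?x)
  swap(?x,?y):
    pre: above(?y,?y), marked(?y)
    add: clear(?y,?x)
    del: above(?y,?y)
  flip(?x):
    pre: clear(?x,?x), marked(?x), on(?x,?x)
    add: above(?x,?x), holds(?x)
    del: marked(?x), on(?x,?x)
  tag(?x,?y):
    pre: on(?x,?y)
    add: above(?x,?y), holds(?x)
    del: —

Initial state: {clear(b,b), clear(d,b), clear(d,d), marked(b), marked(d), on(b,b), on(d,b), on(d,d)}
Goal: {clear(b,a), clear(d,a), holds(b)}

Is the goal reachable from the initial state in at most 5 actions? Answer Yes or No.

Yes

1. tag(d,d)  →  {above(d,d), clear(b,b), clear(d,b), clear(d,d), holds(d), marked(b), marked(d), on(b,b), on(d,b), on(d,d)}
2. swap(a,d)  →  {clear(b,b), clear(d,a), clear(d,b), clear(d,d), holds(d), marked(b), marked(d), on(b,b), on(d,b), on(d,d)}
3. tag(b,b)  →  {above(b,b), clear(b,b), clear(d,a), clear(d,b), clear(d,d), holds(b), holds(d), marked(b), marked(d), on(b,b), on(d,b), on(d,d)}
4. swap(a,b)  →  {clear(b,a), clear(b,b), clear(d,a), clear(d,b), clear(d,d), holds(b), holds(d), marked(b), marked(d), on(b,b), on(d,b), on(d,d)}
optimal plan length = 4; 4 ≤ 5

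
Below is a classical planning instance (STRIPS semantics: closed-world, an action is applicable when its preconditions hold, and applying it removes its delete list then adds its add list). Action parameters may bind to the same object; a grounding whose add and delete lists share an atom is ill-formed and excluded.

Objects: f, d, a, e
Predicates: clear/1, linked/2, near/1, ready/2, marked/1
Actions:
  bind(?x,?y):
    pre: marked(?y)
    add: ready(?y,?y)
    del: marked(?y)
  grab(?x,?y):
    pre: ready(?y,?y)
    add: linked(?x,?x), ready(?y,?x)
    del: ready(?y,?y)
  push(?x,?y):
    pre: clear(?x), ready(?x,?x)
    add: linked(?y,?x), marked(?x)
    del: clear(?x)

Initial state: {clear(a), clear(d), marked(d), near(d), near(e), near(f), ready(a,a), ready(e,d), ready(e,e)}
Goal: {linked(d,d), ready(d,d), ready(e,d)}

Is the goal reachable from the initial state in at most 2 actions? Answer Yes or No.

1. bind(f,d)  →  {clear(a), clear(d), near(d), near(e), near(f), ready(a,a), ready(d,d), ready(e,d), ready(e,e)}
2. grab(d,a)  →  {clear(a), clear(d), linked(d,d), near(d), near(e), near(f), ready(a,d), ready(d,d), ready(e,d), ready(e,e)}
optimal plan length = 2; 2 ≤ 2

Yes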